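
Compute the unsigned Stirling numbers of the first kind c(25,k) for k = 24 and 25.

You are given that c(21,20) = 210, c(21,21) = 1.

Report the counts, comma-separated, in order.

row 22: T[22][21]=21·1+210=231  T[22][22]=21·0+1=1
row 23: T[23][22]=22·1+231=253  T[23][23]=22·0+1=1
row 24: T[24][23]=23·1+253=276  T[24][24]=23·0+1=1
row 25: T[25][24]=24·1+276=300  T[25][25]=24·0+1=1
Read c(25,24) = 300, c(25,25) = 1.

300, 1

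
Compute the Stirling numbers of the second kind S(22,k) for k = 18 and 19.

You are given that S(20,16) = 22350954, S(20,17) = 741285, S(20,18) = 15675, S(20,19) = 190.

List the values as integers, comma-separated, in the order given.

[21] T[21,17]:17*741285+22350954=34952799 · T[21,18]:18*15675+741285=1023435 · T[21,19]:19*190+15675=19285
[22] T[22,18]:18*1023435+34952799=53374629 · T[22,19]:19*19285+1023435=1389850
Read S(22,18) = 53374629, S(22,19) = 1389850.

53374629, 1389850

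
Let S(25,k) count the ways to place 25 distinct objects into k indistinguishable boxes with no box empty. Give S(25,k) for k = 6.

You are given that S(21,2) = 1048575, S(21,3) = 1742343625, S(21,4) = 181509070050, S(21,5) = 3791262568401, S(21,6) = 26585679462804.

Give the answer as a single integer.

@22  (22,3):1742343625·3+1048575→5228079450, (22,4):181509070050·4+1742343625→727778623825, (22,5):3791262568401·5+181509070050→19137821912055, (22,6):26585679462804·6+3791262568401→163305339345225
@23  (23,4):727778623825·4+5228079450→2916342574750, (23,5):19137821912055·5+727778623825→96416888184100, (23,6):163305339345225·6+19137821912055→998969857983405
@24  (24,5):96416888184100·5+2916342574750→485000783495250, (24,6):998969857983405·6+96416888184100→6090236036084530
@25  (25,6):6090236036084530·6+485000783495250→37026417000002430
Read S(25,6) = 37026417000002430.

37026417000002430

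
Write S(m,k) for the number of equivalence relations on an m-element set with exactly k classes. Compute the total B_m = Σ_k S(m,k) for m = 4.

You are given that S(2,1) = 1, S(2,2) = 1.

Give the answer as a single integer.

i=3: T(3,1)=0+1·1=1 | T(3,2)=1+2·1=3 | T(3,3)=1+3·0=1
i=4: T(4,1)=0+1·1=1 | T(4,2)=1+2·3=7 | T(4,3)=3+3·1=6 | T(4,4)=1+4·0=1
B_4 = ΣS(4,k) = 1+7+6+1 = 15

15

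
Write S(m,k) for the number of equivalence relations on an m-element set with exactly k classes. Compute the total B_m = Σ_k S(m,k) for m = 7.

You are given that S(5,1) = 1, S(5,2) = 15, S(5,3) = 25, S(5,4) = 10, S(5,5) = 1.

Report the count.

877

@6  (6,1):1·1+0→1, (6,2):15·2+1→31, (6,3):25·3+15→90, (6,4):10·4+25→65, (6,5):1·5+10→15, (6,6):0·6+1→1
@7  (7,1):1·1+0→1, (7,2):31·2+1→63, (7,3):90·3+31→301, (7,4):65·4+90→350, (7,5):15·5+65→140, (7,6):1·6+15→21, (7,7):0·7+1→1
B_7 = ΣS(7,k) = 1+63+301+350+140+21+1 = 877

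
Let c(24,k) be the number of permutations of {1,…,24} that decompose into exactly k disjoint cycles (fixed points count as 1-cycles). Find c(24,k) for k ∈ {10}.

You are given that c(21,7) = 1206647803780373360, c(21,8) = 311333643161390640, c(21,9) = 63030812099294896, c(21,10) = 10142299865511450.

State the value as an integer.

220984454979433717396

@22  (22,8):311333643161390640·21+1206647803780373360→7744654310169576800, (22,9):63030812099294896·21+311333643161390640→1634980697246583456, (22,10):10142299865511450·21+63030812099294896→276019109275035346
@23  (23,9):1634980697246583456·22+7744654310169576800→43714229649594412832, (23,10):276019109275035346·22+1634980697246583456→7707401101297361068
@24  (24,10):7707401101297361068·23+43714229649594412832→220984454979433717396
Read c(24,10) = 220984454979433717396.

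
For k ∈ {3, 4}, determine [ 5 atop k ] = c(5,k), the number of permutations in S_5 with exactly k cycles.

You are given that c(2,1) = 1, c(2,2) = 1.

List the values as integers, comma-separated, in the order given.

35, 10

[3] T[3,1]:2*1+0=2 · T[3,2]:2*1+1=3 · T[3,3]:2*0+1=1
[4] T[4,2]:3*3+2=11 · T[4,3]:3*1+3=6 · T[4,4]:3*0+1=1
[5] T[5,3]:4*6+11=35 · T[5,4]:4*1+6=10
Read c(5,3) = 35, c(5,4) = 10.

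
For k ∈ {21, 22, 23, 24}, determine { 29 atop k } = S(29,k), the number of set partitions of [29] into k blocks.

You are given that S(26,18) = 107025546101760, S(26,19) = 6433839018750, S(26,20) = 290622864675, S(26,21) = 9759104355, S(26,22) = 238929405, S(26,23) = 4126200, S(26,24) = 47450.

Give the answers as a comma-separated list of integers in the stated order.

949910385013590, 40823077538100, 1347860993700, 33738295500

r27: T_27,19=19×6433839018750+107025546101760=229268487458010; T_27,20=20×290622864675+6433839018750=12246296312250; T_27,21=21×9759104355+290622864675=495564056130; T_27,22=22×238929405+9759104355=15015551265; T_27,23=23×4126200+238929405=333832005; T_27,24=24×47450+4126200=5265000
r28: T_28,20=20×12246296312250+229268487458010=474194413703010; T_28,21=21×495564056130+12246296312250=22653141490980; T_28,22=22×15015551265+495564056130=825906183960; T_28,23=23×333832005+15015551265=22693687380; T_28,24=24×5265000+333832005=460192005
r29: T_29,21=21×22653141490980+474194413703010=949910385013590; T_29,22=22×825906183960+22653141490980=40823077538100; T_29,23=23×22693687380+825906183960=1347860993700; T_29,24=24×460192005+22693687380=33738295500
Read S(29,21) = 949910385013590, S(29,22) = 40823077538100, S(29,23) = 1347860993700, S(29,24) = 33738295500.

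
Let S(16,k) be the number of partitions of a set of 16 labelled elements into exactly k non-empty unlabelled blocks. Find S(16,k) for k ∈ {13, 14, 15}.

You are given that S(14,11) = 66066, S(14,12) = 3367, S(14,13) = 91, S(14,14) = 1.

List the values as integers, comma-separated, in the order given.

[15] T[15,12]:12*3367+66066=106470 · T[15,13]:13*91+3367=4550 · T[15,14]:14*1+91=105 · T[15,15]:15*0+1=1
[16] T[16,13]:13*4550+106470=165620 · T[16,14]:14*105+4550=6020 · T[16,15]:15*1+105=120
Read S(16,13) = 165620, S(16,14) = 6020, S(16,15) = 120.

165620, 6020, 120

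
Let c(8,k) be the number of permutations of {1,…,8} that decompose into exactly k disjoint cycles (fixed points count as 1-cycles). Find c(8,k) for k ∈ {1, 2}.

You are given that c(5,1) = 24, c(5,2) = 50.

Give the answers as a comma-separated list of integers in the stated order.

@6  (6,1):24·5+0→120, (6,2):50·5+24→274
@7  (7,1):120·6+0→720, (7,2):274·6+120→1764
@8  (8,1):720·7+0→5040, (8,2):1764·7+720→13068
Read c(8,1) = 5040, c(8,2) = 13068.

5040, 13068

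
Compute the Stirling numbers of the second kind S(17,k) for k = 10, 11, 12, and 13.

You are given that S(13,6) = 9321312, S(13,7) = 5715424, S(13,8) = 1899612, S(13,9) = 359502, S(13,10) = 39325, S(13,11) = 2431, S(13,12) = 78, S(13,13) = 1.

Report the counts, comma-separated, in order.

[14] T[14,7]:7*5715424+9321312=49329280 · T[14,8]:8*1899612+5715424=20912320 · T[14,9]:9*359502+1899612=5135130 · T[14,10]:10*39325+359502=752752 · T[14,11]:11*2431+39325=66066 · T[14,12]:12*78+2431=3367 · T[14,13]:13*1+78=91
[15] T[15,8]:8*20912320+49329280=216627840 · T[15,9]:9*5135130+20912320=67128490 · T[15,10]:10*752752+5135130=12662650 · T[15,11]:11*66066+752752=1479478 · T[15,12]:12*3367+66066=106470 · T[15,13]:13*91+3367=4550
[16] T[16,9]:9*67128490+216627840=820784250 · T[16,10]:10*12662650+67128490=193754990 · T[16,11]:11*1479478+12662650=28936908 · T[16,12]:12*106470+1479478=2757118 · T[16,13]:13*4550+106470=165620
[17] T[17,10]:10*193754990+820784250=2758334150 · T[17,11]:11*28936908+193754990=512060978 · T[17,12]:12*2757118+28936908=62022324 · T[17,13]:13*165620+2757118=4910178
Read S(17,10) = 2758334150, S(17,11) = 512060978, S(17,12) = 62022324, S(17,13) = 4910178.

2758334150, 512060978, 62022324, 4910178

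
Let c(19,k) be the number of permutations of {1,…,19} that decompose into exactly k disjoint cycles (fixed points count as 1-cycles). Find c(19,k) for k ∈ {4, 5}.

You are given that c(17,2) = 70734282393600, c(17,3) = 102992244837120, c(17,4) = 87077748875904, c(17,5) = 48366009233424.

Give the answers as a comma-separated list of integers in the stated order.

30321254007719424, 17950712280921504

r18: T_18,3=17×102992244837120+70734282393600=1821602444624640; T_18,4=17×87077748875904+102992244837120=1583313975727488; T_18,5=17×48366009233424+87077748875904=909299905844112
r19: T_19,4=18×1583313975727488+1821602444624640=30321254007719424; T_19,5=18×909299905844112+1583313975727488=17950712280921504
Read c(19,4) = 30321254007719424, c(19,5) = 17950712280921504.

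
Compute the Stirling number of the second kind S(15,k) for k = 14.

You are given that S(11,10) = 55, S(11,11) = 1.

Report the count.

105

row 12: T[12][11]=11·1+55=66  T[12][12]=12·0+1=1
row 13: T[13][12]=12·1+66=78  T[13][13]=13·0+1=1
row 14: T[14][13]=13·1+78=91  T[14][14]=14·0+1=1
row 15: T[15][14]=14·1+91=105
Read S(15,14) = 105.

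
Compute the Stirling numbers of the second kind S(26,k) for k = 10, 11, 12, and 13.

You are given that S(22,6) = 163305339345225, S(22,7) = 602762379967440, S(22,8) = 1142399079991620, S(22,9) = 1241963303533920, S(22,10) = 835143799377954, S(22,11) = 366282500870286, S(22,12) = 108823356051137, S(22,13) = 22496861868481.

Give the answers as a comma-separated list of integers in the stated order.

13199555372846848005, 10029078340998476760, 5149507353856958820, 1850568574253550060

[23] T[23,7]:7*602762379967440+163305339345225=4382641999117305 · T[23,8]:8*1142399079991620+602762379967440=9741955019900400 · T[23,9]:9*1241963303533920+1142399079991620=12320068811796900 · T[23,10]:10*835143799377954+1241963303533920=9593401297313460 · T[23,11]:11*366282500870286+835143799377954=4864251308951100 · T[23,12]:12*108823356051137+366282500870286=1672162773483930 · T[23,13]:13*22496861868481+108823356051137=401282560341390
[24] T[24,8]:8*9741955019900400+4382641999117305=82318282158320505 · T[24,9]:9*12320068811796900+9741955019900400=120622574326072500 · T[24,10]:10*9593401297313460+12320068811796900=108254081784931500 · T[24,11]:11*4864251308951100+9593401297313460=63100165695775560 · T[24,12]:12*1672162773483930+4864251308951100=24930204590758260 · T[24,13]:13*401282560341390+1672162773483930=6888836057922000
[25] T[25,9]:9*120622574326072500+82318282158320505=1167921451092973005 · T[25,10]:10*108254081784931500+120622574326072500=1203163392175387500 · T[25,11]:11*63100165695775560+108254081784931500=802355904438462660 · T[25,12]:12*24930204590758260+63100165695775560=362262620784874680 · T[25,13]:13*6888836057922000+24930204590758260=114485073343744260
[26] T[26,10]:10*1203163392175387500+1167921451092973005=13199555372846848005 · T[26,11]:11*802355904438462660+1203163392175387500=10029078340998476760 · T[26,12]:12*362262620784874680+802355904438462660=5149507353856958820 · T[26,13]:13*114485073343744260+362262620784874680=1850568574253550060
Read S(26,10) = 13199555372846848005, S(26,11) = 10029078340998476760, S(26,12) = 5149507353856958820, S(26,13) = 1850568574253550060.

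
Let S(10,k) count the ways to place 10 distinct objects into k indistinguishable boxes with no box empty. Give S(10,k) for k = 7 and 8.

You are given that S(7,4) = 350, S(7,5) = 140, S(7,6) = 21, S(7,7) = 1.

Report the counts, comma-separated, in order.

[8] T[8,5]:5*140+350=1050 · T[8,6]:6*21+140=266 · T[8,7]:7*1+21=28 · T[8,8]:8*0+1=1
[9] T[9,6]:6*266+1050=2646 · T[9,7]:7*28+266=462 · T[9,8]:8*1+28=36
[10] T[10,7]:7*462+2646=5880 · T[10,8]:8*36+462=750
Read S(10,7) = 5880, S(10,8) = 750.

5880, 750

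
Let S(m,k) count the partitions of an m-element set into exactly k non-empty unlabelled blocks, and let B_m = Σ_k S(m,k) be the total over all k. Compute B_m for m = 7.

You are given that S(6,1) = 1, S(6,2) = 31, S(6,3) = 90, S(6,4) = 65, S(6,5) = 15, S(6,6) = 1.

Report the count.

877

i=7: T(7,1)=0+1·1=1 | T(7,2)=1+2·31=63 | T(7,3)=31+3·90=301 | T(7,4)=90+4·65=350 | T(7,5)=65+5·15=140 | T(7,6)=15+6·1=21 | T(7,7)=1+7·0=1
B_7 = ΣS(7,k) = 1+63+301+350+140+21+1 = 877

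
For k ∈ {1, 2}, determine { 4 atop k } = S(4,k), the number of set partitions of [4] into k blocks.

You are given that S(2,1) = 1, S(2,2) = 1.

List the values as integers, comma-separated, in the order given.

row 3: T[3][1]=1·1+0=1  T[3][2]=2·1+1=3
row 4: T[4][1]=1·1+0=1  T[4][2]=2·3+1=7
Read S(4,1) = 1, S(4,2) = 7.

1, 7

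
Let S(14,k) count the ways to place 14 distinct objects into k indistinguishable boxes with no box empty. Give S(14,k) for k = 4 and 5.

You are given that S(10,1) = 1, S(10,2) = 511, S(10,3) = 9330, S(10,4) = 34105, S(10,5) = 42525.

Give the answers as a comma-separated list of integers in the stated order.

10391745, 40075035

i=11: T(11,1)=0+1·1=1 | T(11,2)=1+2·511=1023 | T(11,3)=511+3·9330=28501 | T(11,4)=9330+4·34105=145750 | T(11,5)=34105+5·42525=246730
i=12: T(12,2)=1+2·1023=2047 | T(12,3)=1023+3·28501=86526 | T(12,4)=28501+4·145750=611501 | T(12,5)=145750+5·246730=1379400
i=13: T(13,3)=2047+3·86526=261625 | T(13,4)=86526+4·611501=2532530 | T(13,5)=611501+5·1379400=7508501
i=14: T(14,4)=261625+4·2532530=10391745 | T(14,5)=2532530+5·7508501=40075035
Read S(14,4) = 10391745, S(14,5) = 40075035.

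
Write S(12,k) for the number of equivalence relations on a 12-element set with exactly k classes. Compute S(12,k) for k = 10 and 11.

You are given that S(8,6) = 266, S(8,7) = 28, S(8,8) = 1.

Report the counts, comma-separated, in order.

1705, 66

row 9: T[9][7]=7·28+266=462  T[9][8]=8·1+28=36  T[9][9]=9·0+1=1
row 10: T[10][8]=8·36+462=750  T[10][9]=9·1+36=45  T[10][10]=10·0+1=1
row 11: T[11][9]=9·45+750=1155  T[11][10]=10·1+45=55  T[11][11]=11·0+1=1
row 12: T[12][10]=10·55+1155=1705  T[12][11]=11·1+55=66
Read S(12,10) = 1705, S(12,11) = 66.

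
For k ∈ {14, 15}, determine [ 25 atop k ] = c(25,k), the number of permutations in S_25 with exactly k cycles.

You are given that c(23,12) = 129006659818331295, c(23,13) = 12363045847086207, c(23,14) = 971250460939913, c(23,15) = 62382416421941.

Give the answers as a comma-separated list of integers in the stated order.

i=24: T(24,13)=129006659818331295+23·12363045847086207=413356714301314056 | T(24,14)=12363045847086207+23·971250460939913=34701806448704206 | T(24,15)=971250460939913+23·62382416421941=2406046038644556
i=25: T(25,14)=413356714301314056+24·34701806448704206=1246200069070215000 | T(25,15)=34701806448704206+24·2406046038644556=92446911376173550
Read c(25,14) = 1246200069070215000, c(25,15) = 92446911376173550.

1246200069070215000, 92446911376173550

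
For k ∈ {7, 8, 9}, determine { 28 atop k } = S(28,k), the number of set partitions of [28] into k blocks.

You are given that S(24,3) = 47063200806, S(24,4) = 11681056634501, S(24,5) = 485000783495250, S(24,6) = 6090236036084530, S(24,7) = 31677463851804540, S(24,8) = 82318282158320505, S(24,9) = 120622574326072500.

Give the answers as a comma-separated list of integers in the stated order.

[25] T[25,4]:4*11681056634501+47063200806=46771289738810 · T[25,5]:5*485000783495250+11681056634501=2436684974110751 · T[25,6]:6*6090236036084530+485000783495250=37026417000002430 · T[25,7]:7*31677463851804540+6090236036084530=227832482998716310 · T[25,8]:8*82318282158320505+31677463851804540=690223721118368580 · T[25,9]:9*120622574326072500+82318282158320505=1167921451092973005
[26] T[26,5]:5*2436684974110751+46771289738810=12230196160292565 · T[26,6]:6*37026417000002430+2436684974110751=224595186974125331 · T[26,7]:7*227832482998716310+37026417000002430=1631853797991016600 · T[26,8]:8*690223721118368580+227832482998716310=5749622251945664950 · T[26,9]:9*1167921451092973005+690223721118368580=11201516780955125625
[27] T[27,6]:6*224595186974125331+12230196160292565=1359801318005044551 · T[27,7]:7*1631853797991016600+224595186974125331=11647571772911241531 · T[27,8]:8*5749622251945664950+1631853797991016600=47628831813556336200 · T[27,9]:9*11201516780955125625+5749622251945664950=106563273280541795575
[28] T[28,7]:7*11647571772911241531+1359801318005044551=82892803728383735268 · T[28,8]:8*47628831813556336200+11647571772911241531=392678226281361931131 · T[28,9]:9*106563273280541795575+47628831813556336200=1006698291338432496375
Read S(28,7) = 82892803728383735268, S(28,8) = 392678226281361931131, S(28,9) = 1006698291338432496375.

82892803728383735268, 392678226281361931131, 1006698291338432496375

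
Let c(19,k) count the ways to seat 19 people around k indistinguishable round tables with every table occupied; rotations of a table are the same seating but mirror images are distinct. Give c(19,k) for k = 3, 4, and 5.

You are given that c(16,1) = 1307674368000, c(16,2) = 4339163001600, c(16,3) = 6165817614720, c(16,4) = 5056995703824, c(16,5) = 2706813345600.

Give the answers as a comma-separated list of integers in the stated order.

row 17: T[17][1]=16·1307674368000+0=20922789888000  T[17][2]=16·4339163001600+1307674368000=70734282393600  T[17][3]=16·6165817614720+4339163001600=102992244837120  T[17][4]=16·5056995703824+6165817614720=87077748875904  T[17][5]=16·2706813345600+5056995703824=48366009233424
row 18: T[18][2]=17·70734282393600+20922789888000=1223405590579200  T[18][3]=17·102992244837120+70734282393600=1821602444624640  T[18][4]=17·87077748875904+102992244837120=1583313975727488  T[18][5]=17·48366009233424+87077748875904=909299905844112
row 19: T[19][3]=18·1821602444624640+1223405590579200=34012249593822720  T[19][4]=18·1583313975727488+1821602444624640=30321254007719424  T[19][5]=18·909299905844112+1583313975727488=17950712280921504
Read c(19,3) = 34012249593822720, c(19,4) = 30321254007719424, c(19,5) = 17950712280921504.

34012249593822720, 30321254007719424, 17950712280921504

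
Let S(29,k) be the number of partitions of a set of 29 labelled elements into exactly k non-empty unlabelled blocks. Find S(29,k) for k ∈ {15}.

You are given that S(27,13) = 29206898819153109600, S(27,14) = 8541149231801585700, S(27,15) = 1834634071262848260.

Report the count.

689692892575539953400

i=28: T(28,14)=29206898819153109600+14·8541149231801585700=148782988064375309400 | T(28,15)=8541149231801585700+15·1834634071262848260=36060660300744309600
i=29: T(29,15)=148782988064375309400+15·36060660300744309600=689692892575539953400
Read S(29,15) = 689692892575539953400.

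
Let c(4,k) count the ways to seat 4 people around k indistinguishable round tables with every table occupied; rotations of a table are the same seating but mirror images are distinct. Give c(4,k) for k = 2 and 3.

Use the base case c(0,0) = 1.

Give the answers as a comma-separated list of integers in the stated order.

row 1: T[1][1]=0·0+1=1
row 2: T[2][1]=1·1+0=1  T[2][2]=1·0+1=1
row 3: T[3][1]=2·1+0=2  T[3][2]=2·1+1=3  T[3][3]=2·0+1=1
row 4: T[4][2]=3·3+2=11  T[4][3]=3·1+3=6
Read c(4,2) = 11, c(4,3) = 6.

11, 6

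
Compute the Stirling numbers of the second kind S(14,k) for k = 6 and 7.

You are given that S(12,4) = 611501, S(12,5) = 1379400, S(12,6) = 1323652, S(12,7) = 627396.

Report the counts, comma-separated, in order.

63436373, 49329280

@13  (13,5):1379400·5+611501→7508501, (13,6):1323652·6+1379400→9321312, (13,7):627396·7+1323652→5715424
@14  (14,6):9321312·6+7508501→63436373, (14,7):5715424·7+9321312→49329280
Read S(14,6) = 63436373, S(14,7) = 49329280.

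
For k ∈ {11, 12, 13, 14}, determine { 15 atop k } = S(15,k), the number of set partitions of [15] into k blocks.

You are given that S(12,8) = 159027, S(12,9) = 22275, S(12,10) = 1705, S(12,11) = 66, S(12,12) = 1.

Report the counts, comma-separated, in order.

r13: T_13,9=9×22275+159027=359502; T_13,10=10×1705+22275=39325; T_13,11=11×66+1705=2431; T_13,12=12×1+66=78; T_13,13=13×0+1=1
r14: T_14,10=10×39325+359502=752752; T_14,11=11×2431+39325=66066; T_14,12=12×78+2431=3367; T_14,13=13×1+78=91; T_14,14=14×0+1=1
r15: T_15,11=11×66066+752752=1479478; T_15,12=12×3367+66066=106470; T_15,13=13×91+3367=4550; T_15,14=14×1+91=105
Read S(15,11) = 1479478, S(15,12) = 106470, S(15,13) = 4550, S(15,14) = 105.

1479478, 106470, 4550, 105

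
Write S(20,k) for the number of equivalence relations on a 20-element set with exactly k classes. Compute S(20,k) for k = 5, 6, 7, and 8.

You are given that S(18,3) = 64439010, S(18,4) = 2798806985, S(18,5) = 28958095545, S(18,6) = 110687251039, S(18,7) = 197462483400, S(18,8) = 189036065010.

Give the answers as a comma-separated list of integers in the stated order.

[19] T[19,4]:4*2798806985+64439010=11259666950 · T[19,5]:5*28958095545+2798806985=147589284710 · T[19,6]:6*110687251039+28958095545=693081601779 · T[19,7]:7*197462483400+110687251039=1492924634839 · T[19,8]:8*189036065010+197462483400=1709751003480
[20] T[20,5]:5*147589284710+11259666950=749206090500 · T[20,6]:6*693081601779+147589284710=4306078895384 · T[20,7]:7*1492924634839+693081601779=11143554045652 · T[20,8]:8*1709751003480+1492924634839=15170932662679
Read S(20,5) = 749206090500, S(20,6) = 4306078895384, S(20,7) = 11143554045652, S(20,8) = 15170932662679.

749206090500, 4306078895384, 11143554045652, 15170932662679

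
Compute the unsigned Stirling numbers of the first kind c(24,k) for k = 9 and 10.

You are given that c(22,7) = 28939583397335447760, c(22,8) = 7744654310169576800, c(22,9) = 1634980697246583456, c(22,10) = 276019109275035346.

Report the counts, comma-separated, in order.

1204749260161737632496, 220984454979433717396

row 23: T[23][8]=22·7744654310169576800+28939583397335447760=199321978221066137360  T[23][9]=22·1634980697246583456+7744654310169576800=43714229649594412832  T[23][10]=22·276019109275035346+1634980697246583456=7707401101297361068
row 24: T[24][9]=23·43714229649594412832+199321978221066137360=1204749260161737632496  T[24][10]=23·7707401101297361068+43714229649594412832=220984454979433717396
Read c(24,9) = 1204749260161737632496, c(24,10) = 220984454979433717396.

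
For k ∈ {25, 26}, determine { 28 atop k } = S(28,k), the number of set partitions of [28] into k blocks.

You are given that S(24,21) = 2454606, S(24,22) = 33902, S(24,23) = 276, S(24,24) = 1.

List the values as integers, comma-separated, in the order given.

6654375, 64701

i=25: T(25,22)=2454606+22·33902=3200450 | T(25,23)=33902+23·276=40250 | T(25,24)=276+24·1=300 | T(25,25)=1+25·0=1
i=26: T(26,23)=3200450+23·40250=4126200 | T(26,24)=40250+24·300=47450 | T(26,25)=300+25·1=325 | T(26,26)=1+26·0=1
i=27: T(27,24)=4126200+24·47450=5265000 | T(27,25)=47450+25·325=55575 | T(27,26)=325+26·1=351
i=28: T(28,25)=5265000+25·55575=6654375 | T(28,26)=55575+26·351=64701
Read S(28,25) = 6654375, S(28,26) = 64701.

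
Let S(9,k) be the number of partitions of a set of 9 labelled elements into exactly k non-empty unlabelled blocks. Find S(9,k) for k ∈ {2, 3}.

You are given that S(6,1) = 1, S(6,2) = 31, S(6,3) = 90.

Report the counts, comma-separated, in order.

255, 3025

r7: T_7,1=1×1+0=1; T_7,2=2×31+1=63; T_7,3=3×90+31=301
r8: T_8,1=1×1+0=1; T_8,2=2×63+1=127; T_8,3=3×301+63=966
r9: T_9,2=2×127+1=255; T_9,3=3×966+127=3025
Read S(9,2) = 255, S(9,3) = 3025.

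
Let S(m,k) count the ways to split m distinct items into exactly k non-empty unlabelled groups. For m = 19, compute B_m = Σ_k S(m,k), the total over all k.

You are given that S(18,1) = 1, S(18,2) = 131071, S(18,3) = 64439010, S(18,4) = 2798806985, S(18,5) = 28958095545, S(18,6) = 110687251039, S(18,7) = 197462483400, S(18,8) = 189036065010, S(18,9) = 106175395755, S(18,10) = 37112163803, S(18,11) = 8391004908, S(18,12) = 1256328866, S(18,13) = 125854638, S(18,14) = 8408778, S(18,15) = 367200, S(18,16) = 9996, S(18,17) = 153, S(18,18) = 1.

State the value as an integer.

@19  (19,1):1·1+0→1, (19,2):131071·2+1→262143, (19,3):64439010·3+131071→193448101, (19,4):2798806985·4+64439010→11259666950, (19,5):28958095545·5+2798806985→147589284710, (19,6):110687251039·6+28958095545→693081601779, (19,7):197462483400·7+110687251039→1492924634839, (19,8):189036065010·8+197462483400→1709751003480, (19,9):106175395755·9+189036065010→1144614626805, (19,10):37112163803·10+106175395755→477297033785, (19,11):8391004908·11+37112163803→129413217791, (19,12):1256328866·12+8391004908→23466951300, (19,13):125854638·13+1256328866→2892439160, (19,14):8408778·14+125854638→243577530, (19,15):367200·15+8408778→13916778, (19,16):9996·16+367200→527136, (19,17):153·17+9996→12597, (19,18):1·18+153→171, (19,19):0·19+1→1
B_19 = ΣS(19,k) = 1+262143+193448101+11259666950+147589284710+693081601779+1492924634839+1709751003480+1144614626805+477297033785+129413217791+23466951300+2892439160+243577530+13916778+527136+12597+171+1 = 5832742205057

5832742205057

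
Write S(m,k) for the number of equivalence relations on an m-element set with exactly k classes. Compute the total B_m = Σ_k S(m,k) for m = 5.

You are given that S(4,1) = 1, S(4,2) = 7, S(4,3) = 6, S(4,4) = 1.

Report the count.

[5] T[5,1]:1*1+0=1 · T[5,2]:2*7+1=15 · T[5,3]:3*6+7=25 · T[5,4]:4*1+6=10 · T[5,5]:5*0+1=1
B_5 = ΣS(5,k) = 1+15+25+10+1 = 52

52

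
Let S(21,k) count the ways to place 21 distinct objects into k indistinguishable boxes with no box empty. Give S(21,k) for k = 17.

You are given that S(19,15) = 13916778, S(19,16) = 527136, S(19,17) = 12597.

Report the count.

34952799

i=20: T(20,16)=13916778+16·527136=22350954 | T(20,17)=527136+17·12597=741285
i=21: T(21,17)=22350954+17·741285=34952799
Read S(21,17) = 34952799.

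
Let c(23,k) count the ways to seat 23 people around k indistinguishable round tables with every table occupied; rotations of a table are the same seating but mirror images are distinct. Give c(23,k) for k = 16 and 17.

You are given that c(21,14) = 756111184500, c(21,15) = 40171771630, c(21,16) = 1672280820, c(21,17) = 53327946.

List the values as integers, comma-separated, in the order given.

row 22: T[22][15]=21·40171771630+756111184500=1599718388730  T[22][16]=21·1672280820+40171771630=75289668850  T[22][17]=21·53327946+1672280820=2792167686
row 23: T[23][16]=22·75289668850+1599718388730=3256091103430  T[23][17]=22·2792167686+75289668850=136717357942
Read c(23,16) = 3256091103430, c(23,17) = 136717357942.

3256091103430, 136717357942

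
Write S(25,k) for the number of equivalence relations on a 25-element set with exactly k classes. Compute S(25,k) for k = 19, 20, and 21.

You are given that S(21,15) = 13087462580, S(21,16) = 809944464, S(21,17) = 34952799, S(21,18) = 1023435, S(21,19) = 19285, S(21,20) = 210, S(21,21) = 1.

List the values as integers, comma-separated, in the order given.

row 22: T[22][16]=16·809944464+13087462580=26046574004  T[22][17]=17·34952799+809944464=1404142047  T[22][18]=18·1023435+34952799=53374629  T[22][19]=19·19285+1023435=1389850  T[22][20]=20·210+19285=23485  T[22][21]=21·1+210=231
row 23: T[23][17]=17·1404142047+26046574004=49916988803  T[23][18]=18·53374629+1404142047=2364885369  T[23][19]=19·1389850+53374629=79781779  T[23][20]=20·23485+1389850=1859550  T[23][21]=21·231+23485=28336
row 24: T[24][18]=18·2364885369+49916988803=92484925445  T[24][19]=19·79781779+2364885369=3880739170  T[24][20]=20·1859550+79781779=116972779  T[24][21]=21·28336+1859550=2454606
row 25: T[25][19]=19·3880739170+92484925445=166218969675  T[25][20]=20·116972779+3880739170=6220194750  T[25][21]=21·2454606+116972779=168519505
Read S(25,19) = 166218969675, S(25,20) = 6220194750, S(25,21) = 168519505.

166218969675, 6220194750, 168519505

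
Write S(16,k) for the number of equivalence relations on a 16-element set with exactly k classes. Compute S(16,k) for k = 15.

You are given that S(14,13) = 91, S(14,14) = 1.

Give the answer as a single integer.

@15  (15,14):1·14+91→105, (15,15):0·15+1→1
@16  (16,15):1·15+105→120
Read S(16,15) = 120.

120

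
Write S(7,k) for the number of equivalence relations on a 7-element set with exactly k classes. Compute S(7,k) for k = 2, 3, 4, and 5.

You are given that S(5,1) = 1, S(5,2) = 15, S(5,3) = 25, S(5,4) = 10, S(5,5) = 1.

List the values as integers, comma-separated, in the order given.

row 6: T[6][1]=1·1+0=1  T[6][2]=2·15+1=31  T[6][3]=3·25+15=90  T[6][4]=4·10+25=65  T[6][5]=5·1+10=15
row 7: T[7][2]=2·31+1=63  T[7][3]=3·90+31=301  T[7][4]=4·65+90=350  T[7][5]=5·15+65=140
Read S(7,2) = 63, S(7,3) = 301, S(7,4) = 350, S(7,5) = 140.

63, 301, 350, 140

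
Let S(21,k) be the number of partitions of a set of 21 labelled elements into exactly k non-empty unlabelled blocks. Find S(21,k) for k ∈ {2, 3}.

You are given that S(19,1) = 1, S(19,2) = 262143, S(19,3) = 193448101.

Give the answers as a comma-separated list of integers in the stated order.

1048575, 1742343625

@20  (20,1):1·1+0→1, (20,2):262143·2+1→524287, (20,3):193448101·3+262143→580606446
@21  (21,2):524287·2+1→1048575, (21,3):580606446·3+524287→1742343625
Read S(21,2) = 1048575, S(21,3) = 1742343625.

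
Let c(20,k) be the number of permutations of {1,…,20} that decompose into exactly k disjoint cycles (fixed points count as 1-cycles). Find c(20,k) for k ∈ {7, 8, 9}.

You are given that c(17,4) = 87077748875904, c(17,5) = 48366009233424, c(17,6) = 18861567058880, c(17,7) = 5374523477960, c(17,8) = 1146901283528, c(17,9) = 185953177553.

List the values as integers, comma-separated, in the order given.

52260903362512720, 12953636989943896, 2503858755467550

r18: T_18,5=17×48366009233424+87077748875904=909299905844112; T_18,6=17×18861567058880+48366009233424=369012649234384; T_18,7=17×5374523477960+18861567058880=110228466184200; T_18,8=17×1146901283528+5374523477960=24871845297936; T_18,9=17×185953177553+1146901283528=4308105301929
r19: T_19,6=18×369012649234384+909299905844112=7551527592063024; T_19,7=18×110228466184200+369012649234384=2353125040549984; T_19,8=18×24871845297936+110228466184200=557921681547048; T_19,9=18×4308105301929+24871845297936=102417740732658
r20: T_20,7=19×2353125040549984+7551527592063024=52260903362512720; T_20,8=19×557921681547048+2353125040549984=12953636989943896; T_20,9=19×102417740732658+557921681547048=2503858755467550
Read c(20,7) = 52260903362512720, c(20,8) = 12953636989943896, c(20,9) = 2503858755467550.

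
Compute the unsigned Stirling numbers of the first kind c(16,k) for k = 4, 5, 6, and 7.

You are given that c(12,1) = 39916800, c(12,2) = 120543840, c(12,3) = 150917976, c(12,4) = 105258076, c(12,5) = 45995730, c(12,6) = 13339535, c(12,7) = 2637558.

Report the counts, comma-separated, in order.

i=13: T(13,1)=0+12·39916800=479001600 | T(13,2)=39916800+12·120543840=1486442880 | T(13,3)=120543840+12·150917976=1931559552 | T(13,4)=150917976+12·105258076=1414014888 | T(13,5)=105258076+12·45995730=657206836 | T(13,6)=45995730+12·13339535=206070150 | T(13,7)=13339535+12·2637558=44990231
i=14: T(14,2)=479001600+13·1486442880=19802759040 | T(14,3)=1486442880+13·1931559552=26596717056 | T(14,4)=1931559552+13·1414014888=20313753096 | T(14,5)=1414014888+13·657206836=9957703756 | T(14,6)=657206836+13·206070150=3336118786 | T(14,7)=206070150+13·44990231=790943153
i=15: T(15,3)=19802759040+14·26596717056=392156797824 | T(15,4)=26596717056+14·20313753096=310989260400 | T(15,5)=20313753096+14·9957703756=159721605680 | T(15,6)=9957703756+14·3336118786=56663366760 | T(15,7)=3336118786+14·790943153=14409322928
i=16: T(16,4)=392156797824+15·310989260400=5056995703824 | T(16,5)=310989260400+15·159721605680=2706813345600 | T(16,6)=159721605680+15·56663366760=1009672107080 | T(16,7)=56663366760+15·14409322928=272803210680
Read c(16,4) = 5056995703824, c(16,5) = 2706813345600, c(16,6) = 1009672107080, c(16,7) = 272803210680.

5056995703824, 2706813345600, 1009672107080, 272803210680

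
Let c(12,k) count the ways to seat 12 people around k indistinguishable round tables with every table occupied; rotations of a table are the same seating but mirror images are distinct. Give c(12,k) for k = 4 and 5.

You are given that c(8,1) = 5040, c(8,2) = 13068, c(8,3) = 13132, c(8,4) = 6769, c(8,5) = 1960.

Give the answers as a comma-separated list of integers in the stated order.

105258076, 45995730

[9] T[9,1]:8*5040+0=40320 · T[9,2]:8*13068+5040=109584 · T[9,3]:8*13132+13068=118124 · T[9,4]:8*6769+13132=67284 · T[9,5]:8*1960+6769=22449
[10] T[10,2]:9*109584+40320=1026576 · T[10,3]:9*118124+109584=1172700 · T[10,4]:9*67284+118124=723680 · T[10,5]:9*22449+67284=269325
[11] T[11,3]:10*1172700+1026576=12753576 · T[11,4]:10*723680+1172700=8409500 · T[11,5]:10*269325+723680=3416930
[12] T[12,4]:11*8409500+12753576=105258076 · T[12,5]:11*3416930+8409500=45995730
Read c(12,4) = 105258076, c(12,5) = 45995730.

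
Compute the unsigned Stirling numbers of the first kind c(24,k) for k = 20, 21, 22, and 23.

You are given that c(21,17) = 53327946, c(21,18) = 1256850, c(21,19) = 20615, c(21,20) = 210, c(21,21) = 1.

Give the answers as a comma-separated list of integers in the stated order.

[22] T[22,18]:21*1256850+53327946=79721796 · T[22,19]:21*20615+1256850=1689765 · T[22,20]:21*210+20615=25025 · T[22,21]:21*1+210=231 · T[22,22]:21*0+1=1
[23] T[23,19]:22*1689765+79721796=116896626 · T[23,20]:22*25025+1689765=2240315 · T[23,21]:22*231+25025=30107 · T[23,22]:22*1+231=253 · T[23,23]:22*0+1=1
[24] T[24,20]:23*2240315+116896626=168423871 · T[24,21]:23*30107+2240315=2932776 · T[24,22]:23*253+30107=35926 · T[24,23]:23*1+253=276
Read c(24,20) = 168423871, c(24,21) = 2932776, c(24,22) = 35926, c(24,23) = 276.

168423871, 2932776, 35926, 276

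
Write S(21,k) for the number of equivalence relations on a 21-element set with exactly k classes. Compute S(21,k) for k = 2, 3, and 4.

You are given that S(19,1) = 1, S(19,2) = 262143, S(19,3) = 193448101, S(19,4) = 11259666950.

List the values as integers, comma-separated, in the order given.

i=20: T(20,1)=0+1·1=1 | T(20,2)=1+2·262143=524287 | T(20,3)=262143+3·193448101=580606446 | T(20,4)=193448101+4·11259666950=45232115901
i=21: T(21,2)=1+2·524287=1048575 | T(21,3)=524287+3·580606446=1742343625 | T(21,4)=580606446+4·45232115901=181509070050
Read S(21,2) = 1048575, S(21,3) = 1742343625, S(21,4) = 181509070050.

1048575, 1742343625, 181509070050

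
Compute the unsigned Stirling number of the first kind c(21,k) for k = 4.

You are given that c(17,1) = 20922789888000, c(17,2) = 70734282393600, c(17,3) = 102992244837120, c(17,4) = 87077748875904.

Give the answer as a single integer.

12870931245150988800

[18] T[18,1]:17*20922789888000+0=355687428096000 · T[18,2]:17*70734282393600+20922789888000=1223405590579200 · T[18,3]:17*102992244837120+70734282393600=1821602444624640 · T[18,4]:17*87077748875904+102992244837120=1583313975727488
[19] T[19,2]:18*1223405590579200+355687428096000=22376988058521600 · T[19,3]:18*1821602444624640+1223405590579200=34012249593822720 · T[19,4]:18*1583313975727488+1821602444624640=30321254007719424
[20] T[20,3]:19*34012249593822720+22376988058521600=668609730341153280 · T[20,4]:19*30321254007719424+34012249593822720=610116075740491776
[21] T[21,4]:20*610116075740491776+668609730341153280=12870931245150988800
Read c(21,4) = 12870931245150988800.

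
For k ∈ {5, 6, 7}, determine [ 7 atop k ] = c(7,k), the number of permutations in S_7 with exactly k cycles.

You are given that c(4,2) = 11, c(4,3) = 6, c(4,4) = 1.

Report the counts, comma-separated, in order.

175, 21, 1

@5  (5,3):6·4+11→35, (5,4):1·4+6→10, (5,5):0·4+1→1
@6  (6,4):10·5+35→85, (6,5):1·5+10→15, (6,6):0·5+1→1
@7  (7,5):15·6+85→175, (7,6):1·6+15→21, (7,7):0·6+1→1
Read c(7,5) = 175, c(7,6) = 21, c(7,7) = 1.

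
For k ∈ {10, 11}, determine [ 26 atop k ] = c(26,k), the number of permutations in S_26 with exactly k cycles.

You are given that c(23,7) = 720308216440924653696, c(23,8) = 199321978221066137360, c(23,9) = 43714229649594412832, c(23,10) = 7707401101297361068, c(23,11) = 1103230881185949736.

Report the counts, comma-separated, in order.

r24: T_24,8=23×199321978221066137360+720308216440924653696=5304713715525445812976; T_24,9=23×43714229649594412832+199321978221066137360=1204749260161737632496; T_24,10=23×7707401101297361068+43714229649594412832=220984454979433717396; T_24,11=23×1103230881185949736+7707401101297361068=33081711368574204996
r25: T_25,9=24×1204749260161737632496+5304713715525445812976=34218695959407148992880; T_25,10=24×220984454979433717396+1204749260161737632496=6508376179668146850000; T_25,11=24×33081711368574204996+220984454979433717396=1014945527825214637300
r26: T_26,10=25×6508376179668146850000+34218695959407148992880=196928100451110820242880; T_26,11=25×1014945527825214637300+6508376179668146850000=31882014375298512782500
Read c(26,10) = 196928100451110820242880, c(26,11) = 31882014375298512782500.

196928100451110820242880, 31882014375298512782500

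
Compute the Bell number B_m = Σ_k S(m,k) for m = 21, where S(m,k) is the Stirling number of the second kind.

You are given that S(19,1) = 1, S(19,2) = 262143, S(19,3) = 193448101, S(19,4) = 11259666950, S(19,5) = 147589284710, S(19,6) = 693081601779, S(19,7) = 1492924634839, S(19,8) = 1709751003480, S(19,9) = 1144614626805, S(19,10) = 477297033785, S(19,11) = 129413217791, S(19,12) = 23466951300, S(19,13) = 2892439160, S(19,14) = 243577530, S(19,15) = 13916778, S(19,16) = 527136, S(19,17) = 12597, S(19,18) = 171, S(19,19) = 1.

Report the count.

474869816156751

[20] T[20,1]:1*1+0=1 · T[20,2]:2*262143+1=524287 · T[20,3]:3*193448101+262143=580606446 · T[20,4]:4*11259666950+193448101=45232115901 · T[20,5]:5*147589284710+11259666950=749206090500 · T[20,6]:6*693081601779+147589284710=4306078895384 · T[20,7]:7*1492924634839+693081601779=11143554045652 · T[20,8]:8*1709751003480+1492924634839=15170932662679 · T[20,9]:9*1144614626805+1709751003480=12011282644725 · T[20,10]:10*477297033785+1144614626805=5917584964655 · T[20,11]:11*129413217791+477297033785=1900842429486 · T[20,12]:12*23466951300+129413217791=411016633391 · T[20,13]:13*2892439160+23466951300=61068660380 · T[20,14]:14*243577530+2892439160=6302524580 · T[20,15]:15*13916778+243577530=452329200 · T[20,16]:16*527136+13916778=22350954 · T[20,17]:17*12597+527136=741285 · T[20,18]:18*171+12597=15675 · T[20,19]:19*1+171=190 · T[20,20]:20*0+1=1
[21] T[21,1]:1*1+0=1 · T[21,2]:2*524287+1=1048575 · T[21,3]:3*580606446+524287=1742343625 · T[21,4]:4*45232115901+580606446=181509070050 · T[21,5]:5*749206090500+45232115901=3791262568401 · T[21,6]:6*4306078895384+749206090500=26585679462804 · T[21,7]:7*11143554045652+4306078895384=82310957214948 · T[21,8]:8*15170932662679+11143554045652=132511015347084 · T[21,9]:9*12011282644725+15170932662679=123272476465204 · T[21,10]:10*5917584964655+12011282644725=71187132291275 · T[21,11]:11*1900842429486+5917584964655=26826851689001 · T[21,12]:12*411016633391+1900842429486=6833042030178 · T[21,13]:13*61068660380+411016633391=1204909218331 · T[21,14]:14*6302524580+61068660380=149304004500 · T[21,15]:15*452329200+6302524580=13087462580 · T[21,16]:16*22350954+452329200=809944464 · T[21,17]:17*741285+22350954=34952799 · T[21,18]:18*15675+741285=1023435 · T[21,19]:19*190+15675=19285 · T[21,20]:20*1+190=210 · T[21,21]:21*0+1=1
B_21 = ΣS(21,k) = 1+1048575+1742343625+181509070050+3791262568401+26585679462804+82310957214948+132511015347084+123272476465204+71187132291275+26826851689001+6833042030178+1204909218331+149304004500+13087462580+809944464+34952799+1023435+19285+210+1 = 474869816156751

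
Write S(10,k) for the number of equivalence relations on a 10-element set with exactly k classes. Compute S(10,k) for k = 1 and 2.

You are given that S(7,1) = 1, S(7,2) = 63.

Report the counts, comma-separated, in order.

1, 511

row 8: T[8][1]=1·1+0=1  T[8][2]=2·63+1=127
row 9: T[9][1]=1·1+0=1  T[9][2]=2·127+1=255
row 10: T[10][1]=1·1+0=1  T[10][2]=2·255+1=511
Read S(10,1) = 1, S(10,2) = 511.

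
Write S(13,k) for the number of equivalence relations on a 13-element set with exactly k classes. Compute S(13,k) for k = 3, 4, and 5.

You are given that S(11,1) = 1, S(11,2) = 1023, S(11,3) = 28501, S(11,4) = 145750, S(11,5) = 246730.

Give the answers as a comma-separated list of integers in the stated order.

261625, 2532530, 7508501

row 12: T[12][2]=2·1023+1=2047  T[12][3]=3·28501+1023=86526  T[12][4]=4·145750+28501=611501  T[12][5]=5·246730+145750=1379400
row 13: T[13][3]=3·86526+2047=261625  T[13][4]=4·611501+86526=2532530  T[13][5]=5·1379400+611501=7508501
Read S(13,3) = 261625, S(13,4) = 2532530, S(13,5) = 7508501.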